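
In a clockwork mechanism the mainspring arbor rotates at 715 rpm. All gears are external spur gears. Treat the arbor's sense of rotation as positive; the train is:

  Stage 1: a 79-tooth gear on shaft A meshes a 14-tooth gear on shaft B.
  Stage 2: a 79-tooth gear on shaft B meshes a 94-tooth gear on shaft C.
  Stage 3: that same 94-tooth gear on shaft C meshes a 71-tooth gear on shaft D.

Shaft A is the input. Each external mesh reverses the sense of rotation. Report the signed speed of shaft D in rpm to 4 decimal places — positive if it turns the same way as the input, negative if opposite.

-4489.2505 rpm (opposite to input, |ω| = 4489.2505 rpm)

Stage 1 [79T→14T]: ω = 715.0000×79/14 = 4034.6429 rpm, dir flips to −; running = −4034.6429
Stage 2 [79T→94T]: ω = 4034.6429×79/94 = 3390.8169 rpm, dir flips to +; running = +3390.8169
Stage 3 [94T→71T]: ω = 3390.8169×94/71 = 4489.2505 rpm, dir flips to −; running = −4489.2505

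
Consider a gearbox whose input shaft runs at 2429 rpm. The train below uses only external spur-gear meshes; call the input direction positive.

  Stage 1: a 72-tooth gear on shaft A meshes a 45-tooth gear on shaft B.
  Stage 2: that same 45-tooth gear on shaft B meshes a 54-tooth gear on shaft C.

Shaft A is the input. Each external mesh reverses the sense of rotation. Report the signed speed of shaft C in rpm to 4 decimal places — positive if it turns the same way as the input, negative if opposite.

+3238.6667 rpm (same as input, |ω| = 3238.6667 rpm)

Stage 1 [72T→45T]: ω = 2429.0000×72/45 = 3886.4000 rpm, dir flips to −; running = −3886.4000
Stage 2 [45T→54T]: ω = 3886.4000×45/54 = 3238.6667 rpm, dir flips to +; running = +3238.6667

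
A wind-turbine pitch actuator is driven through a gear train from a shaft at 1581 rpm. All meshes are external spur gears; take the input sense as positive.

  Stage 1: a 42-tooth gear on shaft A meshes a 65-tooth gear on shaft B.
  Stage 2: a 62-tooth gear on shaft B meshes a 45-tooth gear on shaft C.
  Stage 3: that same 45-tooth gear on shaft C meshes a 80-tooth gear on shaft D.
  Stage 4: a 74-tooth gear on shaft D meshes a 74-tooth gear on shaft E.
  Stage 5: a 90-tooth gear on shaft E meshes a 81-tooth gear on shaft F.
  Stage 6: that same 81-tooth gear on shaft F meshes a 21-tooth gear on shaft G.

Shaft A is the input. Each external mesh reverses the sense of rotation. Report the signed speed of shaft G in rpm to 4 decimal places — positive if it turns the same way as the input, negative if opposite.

Stage 1 [42T→65T]: ω = 1581.0000×42/65 = 1021.5692 rpm, dir flips to −; running = −1021.5692
Stage 2 [62T→45T]: ω = 1021.5692×62/45 = 1407.4954 rpm, dir flips to +; running = +1407.4954
Stage 3 [45T→80T]: ω = 1407.4954×45/80 = 791.7162 rpm, dir flips to −; running = −791.7162
Stage 4 [74T→74T]: ω = 791.7162×74/74 = 791.7162 rpm, dir flips to +; running = +791.7162
Stage 5 [90T→81T]: ω = 791.7162×90/81 = 879.6846 rpm, dir flips to −; running = −879.6846
Stage 6 [81T→21T]: ω = 879.6846×81/21 = 3393.0692 rpm, dir flips to +; running = +3393.0692

+3393.0692 rpm (same as input, |ω| = 3393.0692 rpm)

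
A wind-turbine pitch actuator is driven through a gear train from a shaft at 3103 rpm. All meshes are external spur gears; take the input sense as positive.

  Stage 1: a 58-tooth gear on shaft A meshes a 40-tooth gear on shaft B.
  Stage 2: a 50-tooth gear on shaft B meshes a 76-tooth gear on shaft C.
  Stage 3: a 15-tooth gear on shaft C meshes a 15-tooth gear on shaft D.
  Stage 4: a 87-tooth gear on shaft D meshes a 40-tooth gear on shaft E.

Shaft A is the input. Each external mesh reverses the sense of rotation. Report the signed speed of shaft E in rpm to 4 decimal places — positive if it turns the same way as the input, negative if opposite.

+6438.2146 rpm (same as input, |ω| = 6438.2146 rpm)

Stage 1 [58T→40T]: ω = 3103.0000×58/40 = 4499.3500 rpm, dir flips to −; running = −4499.3500
Stage 2 [50T→76T]: ω = 4499.3500×50/76 = 2960.0987 rpm, dir flips to +; running = +2960.0987
Stage 3 [15T→15T]: ω = 2960.0987×15/15 = 2960.0987 rpm, dir flips to −; running = −2960.0987
Stage 4 [87T→40T]: ω = 2960.0987×87/40 = 6438.2146 rpm, dir flips to +; running = +6438.2146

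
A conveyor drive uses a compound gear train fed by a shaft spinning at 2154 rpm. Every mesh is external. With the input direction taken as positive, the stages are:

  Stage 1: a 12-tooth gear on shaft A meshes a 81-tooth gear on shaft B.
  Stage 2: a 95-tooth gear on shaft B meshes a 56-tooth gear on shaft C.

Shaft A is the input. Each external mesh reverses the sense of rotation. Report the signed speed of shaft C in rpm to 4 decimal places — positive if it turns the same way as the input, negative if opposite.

Stage 1 [12T→81T]: ω = 2154.0000×12/81 = 319.1111 rpm, dir flips to −; running = −319.1111
Stage 2 [95T→56T]: ω = 319.1111×95/56 = 541.3492 rpm, dir flips to +; running = +541.3492

+541.3492 rpm (same as input, |ω| = 541.3492 rpm)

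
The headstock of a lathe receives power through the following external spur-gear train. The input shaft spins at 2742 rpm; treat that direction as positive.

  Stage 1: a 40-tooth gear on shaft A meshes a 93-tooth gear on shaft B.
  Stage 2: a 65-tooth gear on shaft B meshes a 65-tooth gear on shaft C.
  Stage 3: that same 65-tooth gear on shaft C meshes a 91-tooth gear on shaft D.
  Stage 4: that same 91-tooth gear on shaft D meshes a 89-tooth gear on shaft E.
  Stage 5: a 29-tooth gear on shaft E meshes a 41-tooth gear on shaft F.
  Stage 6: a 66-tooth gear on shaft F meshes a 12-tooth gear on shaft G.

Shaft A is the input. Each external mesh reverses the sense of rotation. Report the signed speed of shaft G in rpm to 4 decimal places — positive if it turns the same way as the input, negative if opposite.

+3350.7704 rpm (same as input, |ω| = 3350.7704 rpm)

Stage 1 [40T→93T]: ω = 2742.0000×40/93 = 1179.3548 rpm, dir flips to −; running = −1179.3548
Stage 2 [65T→65T]: ω = 1179.3548×65/65 = 1179.3548 rpm, dir flips to +; running = +1179.3548
Stage 3 [65T→91T]: ω = 1179.3548×65/91 = 842.3963 rpm, dir flips to −; running = −842.3963
Stage 4 [91T→89T]: ω = 842.3963×91/89 = 861.3266 rpm, dir flips to +; running = +861.3266
Stage 5 [29T→41T]: ω = 861.3266×29/41 = 609.2310 rpm, dir flips to −; running = −609.2310
Stage 6 [66T→12T]: ω = 609.2310×66/12 = 3350.7704 rpm, dir flips to +; running = +3350.7704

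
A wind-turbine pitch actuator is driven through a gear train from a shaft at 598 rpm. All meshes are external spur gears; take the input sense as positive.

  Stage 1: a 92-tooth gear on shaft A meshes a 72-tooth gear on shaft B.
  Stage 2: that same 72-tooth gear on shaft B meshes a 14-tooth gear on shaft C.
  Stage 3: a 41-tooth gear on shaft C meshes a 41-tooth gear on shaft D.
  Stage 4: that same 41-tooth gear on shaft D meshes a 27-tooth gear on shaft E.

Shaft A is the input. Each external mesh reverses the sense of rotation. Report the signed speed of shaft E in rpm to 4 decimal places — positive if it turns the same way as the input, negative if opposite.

+5967.3439 rpm (same as input, |ω| = 5967.3439 rpm)

Stage 1 [92T→72T]: ω = 598.0000×92/72 = 764.1111 rpm, dir flips to −; running = −764.1111
Stage 2 [72T→14T]: ω = 764.1111×72/14 = 3929.7143 rpm, dir flips to +; running = +3929.7143
Stage 3 [41T→41T]: ω = 3929.7143×41/41 = 3929.7143 rpm, dir flips to −; running = −3929.7143
Stage 4 [41T→27T]: ω = 3929.7143×41/27 = 5967.3439 rpm, dir flips to +; running = +5967.3439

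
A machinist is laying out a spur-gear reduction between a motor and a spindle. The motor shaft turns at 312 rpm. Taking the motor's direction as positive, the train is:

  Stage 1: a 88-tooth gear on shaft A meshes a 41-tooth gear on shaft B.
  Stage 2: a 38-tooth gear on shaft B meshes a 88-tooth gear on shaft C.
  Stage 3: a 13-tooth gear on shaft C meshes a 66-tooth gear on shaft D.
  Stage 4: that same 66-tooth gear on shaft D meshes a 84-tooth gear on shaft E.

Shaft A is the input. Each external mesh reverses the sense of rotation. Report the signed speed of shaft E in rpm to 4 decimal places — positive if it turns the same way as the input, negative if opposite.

Stage 1 [88T→41T]: ω = 312.0000×88/41 = 669.6585 rpm, dir flips to −; running = −669.6585
Stage 2 [38T→88T]: ω = 669.6585×38/88 = 289.1707 rpm, dir flips to +; running = +289.1707
Stage 3 [13T→66T]: ω = 289.1707×13/66 = 56.9579 rpm, dir flips to −; running = −56.9579
Stage 4 [66T→84T]: ω = 56.9579×66/84 = 44.7526 rpm, dir flips to +; running = +44.7526

+44.7526 rpm (same as input, |ω| = 44.7526 rpm)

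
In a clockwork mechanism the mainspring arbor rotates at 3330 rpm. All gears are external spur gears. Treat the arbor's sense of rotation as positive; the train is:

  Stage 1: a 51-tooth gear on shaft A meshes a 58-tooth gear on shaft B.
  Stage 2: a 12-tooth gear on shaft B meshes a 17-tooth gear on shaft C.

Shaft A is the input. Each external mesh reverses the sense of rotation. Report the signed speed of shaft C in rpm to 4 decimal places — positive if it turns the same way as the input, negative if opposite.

Stage 1 [51T→58T]: ω = 3330.0000×51/58 = 2928.1034 rpm, dir flips to −; running = −2928.1034
Stage 2 [12T→17T]: ω = 2928.1034×12/17 = 2066.8966 rpm, dir flips to +; running = +2066.8966

+2066.8966 rpm (same as input, |ω| = 2066.8966 rpm)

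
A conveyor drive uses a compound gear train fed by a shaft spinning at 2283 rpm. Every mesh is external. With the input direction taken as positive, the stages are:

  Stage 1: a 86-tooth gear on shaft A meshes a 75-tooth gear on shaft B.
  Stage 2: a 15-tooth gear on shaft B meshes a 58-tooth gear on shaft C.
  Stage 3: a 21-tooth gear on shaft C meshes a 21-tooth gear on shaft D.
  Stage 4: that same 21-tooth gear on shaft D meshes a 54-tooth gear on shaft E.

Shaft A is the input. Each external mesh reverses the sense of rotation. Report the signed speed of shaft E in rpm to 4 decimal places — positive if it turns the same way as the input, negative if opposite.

+263.2885 rpm (same as input, |ω| = 263.2885 rpm)

Stage 1 [86T→75T]: ω = 2283.0000×86/75 = 2617.8400 rpm, dir flips to −; running = −2617.8400
Stage 2 [15T→58T]: ω = 2617.8400×15/58 = 677.0276 rpm, dir flips to +; running = +677.0276
Stage 3 [21T→21T]: ω = 677.0276×21/21 = 677.0276 rpm, dir flips to −; running = −677.0276
Stage 4 [21T→54T]: ω = 677.0276×21/54 = 263.2885 rpm, dir flips to +; running = +263.2885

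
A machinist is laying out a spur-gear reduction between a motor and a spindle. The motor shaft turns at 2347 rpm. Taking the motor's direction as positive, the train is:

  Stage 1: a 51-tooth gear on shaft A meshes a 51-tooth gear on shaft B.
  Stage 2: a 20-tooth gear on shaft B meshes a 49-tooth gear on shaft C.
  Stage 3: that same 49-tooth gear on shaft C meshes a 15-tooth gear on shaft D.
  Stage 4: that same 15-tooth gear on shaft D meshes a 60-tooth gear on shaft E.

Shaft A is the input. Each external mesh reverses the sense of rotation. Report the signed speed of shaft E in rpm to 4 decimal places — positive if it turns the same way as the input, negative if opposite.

+782.3333 rpm (same as input, |ω| = 782.3333 rpm)

Stage 1 [51T→51T]: ω = 2347.0000×51/51 = 2347.0000 rpm, dir flips to −; running = −2347.0000
Stage 2 [20T→49T]: ω = 2347.0000×20/49 = 957.9592 rpm, dir flips to +; running = +957.9592
Stage 3 [49T→15T]: ω = 957.9592×49/15 = 3129.3333 rpm, dir flips to −; running = −3129.3333
Stage 4 [15T→60T]: ω = 3129.3333×15/60 = 782.3333 rpm, dir flips to +; running = +782.3333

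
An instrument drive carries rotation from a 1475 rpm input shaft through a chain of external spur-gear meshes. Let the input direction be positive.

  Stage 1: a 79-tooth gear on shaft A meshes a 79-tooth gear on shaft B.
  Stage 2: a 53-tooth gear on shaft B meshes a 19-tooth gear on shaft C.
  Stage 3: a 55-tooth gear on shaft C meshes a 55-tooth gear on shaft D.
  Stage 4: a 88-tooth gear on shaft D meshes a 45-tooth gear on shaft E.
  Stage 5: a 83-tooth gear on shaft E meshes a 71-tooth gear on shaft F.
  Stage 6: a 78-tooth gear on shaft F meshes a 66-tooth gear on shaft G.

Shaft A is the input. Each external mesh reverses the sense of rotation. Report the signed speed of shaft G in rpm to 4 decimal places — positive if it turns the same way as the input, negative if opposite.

Stage 1 [79T→79T]: ω = 1475.0000×79/79 = 1475.0000 rpm, dir flips to −; running = −1475.0000
Stage 2 [53T→19T]: ω = 1475.0000×53/19 = 4114.4737 rpm, dir flips to +; running = +4114.4737
Stage 3 [55T→55T]: ω = 4114.4737×55/55 = 4114.4737 rpm, dir flips to −; running = −4114.4737
Stage 4 [88T→45T]: ω = 4114.4737×88/45 = 8046.0819 rpm, dir flips to +; running = +8046.0819
Stage 5 [83T→71T]: ω = 8046.0819×83/71 = 9405.9830 rpm, dir flips to −; running = −9405.9830
Stage 6 [78T→66T]: ω = 9405.9830×78/66 = 11116.1618 rpm, dir flips to +; running = +11116.1618

+11116.1618 rpm (same as input, |ω| = 11116.1618 rpm)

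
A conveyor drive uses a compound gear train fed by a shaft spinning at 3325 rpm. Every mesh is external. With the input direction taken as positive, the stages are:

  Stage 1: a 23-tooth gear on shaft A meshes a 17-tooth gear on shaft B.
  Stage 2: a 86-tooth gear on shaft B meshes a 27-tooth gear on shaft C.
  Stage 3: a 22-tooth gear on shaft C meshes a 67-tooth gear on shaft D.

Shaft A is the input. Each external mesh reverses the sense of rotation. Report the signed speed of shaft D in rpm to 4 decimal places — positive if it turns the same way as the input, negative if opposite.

Stage 1 [23T→17T]: ω = 3325.0000×23/17 = 4498.5294 rpm, dir flips to −; running = −4498.5294
Stage 2 [86T→27T]: ω = 4498.5294×86/27 = 14328.6492 rpm, dir flips to +; running = +14328.6492
Stage 3 [22T→67T]: ω = 14328.6492×22/67 = 4704.9296 rpm, dir flips to −; running = −4704.9296

-4704.9296 rpm (opposite to input, |ω| = 4704.9296 rpm)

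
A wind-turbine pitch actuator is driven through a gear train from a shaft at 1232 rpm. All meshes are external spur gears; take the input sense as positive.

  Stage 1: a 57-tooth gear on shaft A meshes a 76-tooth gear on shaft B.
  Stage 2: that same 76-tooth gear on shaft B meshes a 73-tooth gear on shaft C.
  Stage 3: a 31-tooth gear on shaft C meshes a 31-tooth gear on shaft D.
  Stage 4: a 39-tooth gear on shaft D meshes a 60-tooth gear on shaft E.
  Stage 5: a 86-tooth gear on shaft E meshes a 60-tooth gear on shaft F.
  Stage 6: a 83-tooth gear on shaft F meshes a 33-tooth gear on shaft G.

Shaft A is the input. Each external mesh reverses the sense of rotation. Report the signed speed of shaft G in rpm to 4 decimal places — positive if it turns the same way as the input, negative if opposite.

Stage 1 [57T→76T]: ω = 1232.0000×57/76 = 924.0000 rpm, dir flips to −; running = −924.0000
Stage 2 [76T→73T]: ω = 924.0000×76/73 = 961.9726 rpm, dir flips to +; running = +961.9726
Stage 3 [31T→31T]: ω = 961.9726×31/31 = 961.9726 rpm, dir flips to −; running = −961.9726
Stage 4 [39T→60T]: ω = 961.9726×39/60 = 625.2822 rpm, dir flips to +; running = +625.2822
Stage 5 [86T→60T]: ω = 625.2822×86/60 = 896.2378 rpm, dir flips to −; running = −896.2378
Stage 6 [83T→33T]: ω = 896.2378×83/33 = 2254.1739 rpm, dir flips to +; running = +2254.1739

+2254.1739 rpm (same as input, |ω| = 2254.1739 rpm)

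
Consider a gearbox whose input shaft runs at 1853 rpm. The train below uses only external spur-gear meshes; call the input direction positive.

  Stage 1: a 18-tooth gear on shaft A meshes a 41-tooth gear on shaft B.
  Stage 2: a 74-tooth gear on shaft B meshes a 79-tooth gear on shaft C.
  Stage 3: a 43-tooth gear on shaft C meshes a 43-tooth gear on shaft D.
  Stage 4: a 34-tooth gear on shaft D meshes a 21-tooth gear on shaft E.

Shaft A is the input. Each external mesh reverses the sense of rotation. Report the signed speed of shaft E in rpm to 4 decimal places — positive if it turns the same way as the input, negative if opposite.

Stage 1 [18T→41T]: ω = 1853.0000×18/41 = 813.5122 rpm, dir flips to −; running = −813.5122
Stage 2 [74T→79T]: ω = 813.5122×74/79 = 762.0241 rpm, dir flips to +; running = +762.0241
Stage 3 [43T→43T]: ω = 762.0241×43/43 = 762.0241 rpm, dir flips to −; running = −762.0241
Stage 4 [34T→21T]: ω = 762.0241×34/21 = 1233.7533 rpm, dir flips to +; running = +1233.7533

+1233.7533 rpm (same as input, |ω| = 1233.7533 rpm)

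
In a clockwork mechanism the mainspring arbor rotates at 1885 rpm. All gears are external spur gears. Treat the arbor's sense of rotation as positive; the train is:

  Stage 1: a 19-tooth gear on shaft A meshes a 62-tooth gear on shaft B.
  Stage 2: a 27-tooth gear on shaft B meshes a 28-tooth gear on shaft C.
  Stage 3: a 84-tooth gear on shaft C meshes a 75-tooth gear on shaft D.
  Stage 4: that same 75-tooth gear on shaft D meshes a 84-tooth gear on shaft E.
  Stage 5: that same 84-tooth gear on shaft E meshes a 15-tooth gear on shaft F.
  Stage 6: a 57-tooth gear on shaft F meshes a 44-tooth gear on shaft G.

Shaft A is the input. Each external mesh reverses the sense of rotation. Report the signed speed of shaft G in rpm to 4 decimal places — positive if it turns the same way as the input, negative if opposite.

Stage 1 [19T→62T]: ω = 1885.0000×19/62 = 577.6613 rpm, dir flips to −; running = −577.6613
Stage 2 [27T→28T]: ω = 577.6613×27/28 = 557.0305 rpm, dir flips to +; running = +557.0305
Stage 3 [84T→75T]: ω = 557.0305×84/75 = 623.8742 rpm, dir flips to −; running = −623.8742
Stage 4 [75T→84T]: ω = 623.8742×75/84 = 557.0305 rpm, dir flips to +; running = +557.0305
Stage 5 [84T→15T]: ω = 557.0305×84/15 = 3119.3710 rpm, dir flips to −; running = −3119.3710
Stage 6 [57T→44T]: ω = 3119.3710×57/44 = 4041.0033 rpm, dir flips to +; running = +4041.0033

+4041.0033 rpm (same as input, |ω| = 4041.0033 rpm)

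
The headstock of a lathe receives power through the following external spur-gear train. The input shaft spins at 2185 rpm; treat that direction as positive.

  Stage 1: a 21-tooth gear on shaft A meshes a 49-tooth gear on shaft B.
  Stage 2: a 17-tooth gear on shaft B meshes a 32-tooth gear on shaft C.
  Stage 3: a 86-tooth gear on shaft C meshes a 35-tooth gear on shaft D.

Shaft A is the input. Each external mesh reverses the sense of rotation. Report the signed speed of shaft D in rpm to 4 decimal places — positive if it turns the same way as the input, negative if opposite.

-1222.3737 rpm (opposite to input, |ω| = 1222.3737 rpm)

Stage 1 [21T→49T]: ω = 2185.0000×21/49 = 936.4286 rpm, dir flips to −; running = −936.4286
Stage 2 [17T→32T]: ω = 936.4286×17/32 = 497.4777 rpm, dir flips to +; running = +497.4777
Stage 3 [86T→35T]: ω = 497.4777×86/35 = 1222.3737 rpm, dir flips to −; running = −1222.3737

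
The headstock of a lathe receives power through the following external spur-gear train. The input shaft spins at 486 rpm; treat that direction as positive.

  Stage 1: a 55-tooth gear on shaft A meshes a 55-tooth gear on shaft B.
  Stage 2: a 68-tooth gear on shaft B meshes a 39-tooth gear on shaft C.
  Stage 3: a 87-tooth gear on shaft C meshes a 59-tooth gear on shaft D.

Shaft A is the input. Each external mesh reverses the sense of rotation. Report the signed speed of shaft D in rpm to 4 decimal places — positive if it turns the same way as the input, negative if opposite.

Stage 1 [55T→55T]: ω = 486.0000×55/55 = 486.0000 rpm, dir flips to −; running = −486.0000
Stage 2 [68T→39T]: ω = 486.0000×68/39 = 847.3846 rpm, dir flips to +; running = +847.3846
Stage 3 [87T→59T]: ω = 847.3846×87/59 = 1249.5332 rpm, dir flips to −; running = −1249.5332

-1249.5332 rpm (opposite to input, |ω| = 1249.5332 rpm)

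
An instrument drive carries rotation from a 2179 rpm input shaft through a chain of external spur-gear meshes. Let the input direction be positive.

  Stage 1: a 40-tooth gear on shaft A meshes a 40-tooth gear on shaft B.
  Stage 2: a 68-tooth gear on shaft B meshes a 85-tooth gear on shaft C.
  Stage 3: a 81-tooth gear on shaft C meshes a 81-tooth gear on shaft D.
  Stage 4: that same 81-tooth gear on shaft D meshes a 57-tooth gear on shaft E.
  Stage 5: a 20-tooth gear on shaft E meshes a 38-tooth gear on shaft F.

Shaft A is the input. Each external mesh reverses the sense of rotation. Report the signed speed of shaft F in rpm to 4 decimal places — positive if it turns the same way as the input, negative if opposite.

Stage 1 [40T→40T]: ω = 2179.0000×40/40 = 2179.0000 rpm, dir flips to −; running = −2179.0000
Stage 2 [68T→85T]: ω = 2179.0000×68/85 = 1743.2000 rpm, dir flips to +; running = +1743.2000
Stage 3 [81T→81T]: ω = 1743.2000×81/81 = 1743.2000 rpm, dir flips to −; running = −1743.2000
Stage 4 [81T→57T]: ω = 1743.2000×81/57 = 2477.1789 rpm, dir flips to +; running = +2477.1789
Stage 5 [20T→38T]: ω = 2477.1789×20/38 = 1303.7784 rpm, dir flips to −; running = −1303.7784

-1303.7784 rpm (opposite to input, |ω| = 1303.7784 rpm)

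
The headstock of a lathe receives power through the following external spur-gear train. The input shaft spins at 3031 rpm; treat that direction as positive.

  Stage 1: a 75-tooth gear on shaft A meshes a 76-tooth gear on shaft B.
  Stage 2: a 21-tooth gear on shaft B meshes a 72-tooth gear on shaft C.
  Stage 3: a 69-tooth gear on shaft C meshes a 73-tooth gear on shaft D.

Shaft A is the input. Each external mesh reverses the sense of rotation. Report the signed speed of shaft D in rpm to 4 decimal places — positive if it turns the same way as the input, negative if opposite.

Stage 1 [75T→76T]: ω = 3031.0000×75/76 = 2991.1184 rpm, dir flips to −; running = −2991.1184
Stage 2 [21T→72T]: ω = 2991.1184×21/72 = 872.4095 rpm, dir flips to +; running = +872.4095
Stage 3 [69T→73T]: ω = 872.4095×69/73 = 824.6063 rpm, dir flips to −; running = −824.6063

-824.6063 rpm (opposite to input, |ω| = 824.6063 rpm)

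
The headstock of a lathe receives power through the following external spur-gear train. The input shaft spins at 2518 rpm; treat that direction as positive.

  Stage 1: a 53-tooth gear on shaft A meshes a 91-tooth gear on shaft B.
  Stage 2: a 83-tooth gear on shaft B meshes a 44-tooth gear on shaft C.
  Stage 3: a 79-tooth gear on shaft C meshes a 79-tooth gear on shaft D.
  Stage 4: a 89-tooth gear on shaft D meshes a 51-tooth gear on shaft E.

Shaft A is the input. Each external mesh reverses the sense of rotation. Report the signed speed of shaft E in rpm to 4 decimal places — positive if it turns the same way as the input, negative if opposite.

Stage 1 [53T→91T]: ω = 2518.0000×53/91 = 1466.5275 rpm, dir flips to −; running = −1466.5275
Stage 2 [83T→44T]: ω = 1466.5275×83/44 = 2766.4041 rpm, dir flips to +; running = +2766.4041
Stage 3 [79T→79T]: ω = 2766.4041×79/79 = 2766.4041 rpm, dir flips to −; running = −2766.4041
Stage 4 [89T→51T]: ω = 2766.4041×89/51 = 4827.6464 rpm, dir flips to +; running = +4827.6464

+4827.6464 rpm (same as input, |ω| = 4827.6464 rpm)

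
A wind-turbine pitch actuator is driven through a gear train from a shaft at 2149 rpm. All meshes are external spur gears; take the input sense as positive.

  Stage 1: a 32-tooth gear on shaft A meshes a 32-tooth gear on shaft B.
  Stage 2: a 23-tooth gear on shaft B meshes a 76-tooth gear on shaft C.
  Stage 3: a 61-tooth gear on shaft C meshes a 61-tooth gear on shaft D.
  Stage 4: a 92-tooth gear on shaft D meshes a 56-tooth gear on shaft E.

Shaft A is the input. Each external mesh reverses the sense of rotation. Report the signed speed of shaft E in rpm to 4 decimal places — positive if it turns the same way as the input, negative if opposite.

Stage 1 [32T→32T]: ω = 2149.0000×32/32 = 2149.0000 rpm, dir flips to −; running = −2149.0000
Stage 2 [23T→76T]: ω = 2149.0000×23/76 = 650.3553 rpm, dir flips to +; running = +650.3553
Stage 3 [61T→61T]: ω = 650.3553×61/61 = 650.3553 rpm, dir flips to −; running = −650.3553
Stage 4 [92T→56T]: ω = 650.3553×92/56 = 1068.4408 rpm, dir flips to +; running = +1068.4408

+1068.4408 rpm (same as input, |ω| = 1068.4408 rpm)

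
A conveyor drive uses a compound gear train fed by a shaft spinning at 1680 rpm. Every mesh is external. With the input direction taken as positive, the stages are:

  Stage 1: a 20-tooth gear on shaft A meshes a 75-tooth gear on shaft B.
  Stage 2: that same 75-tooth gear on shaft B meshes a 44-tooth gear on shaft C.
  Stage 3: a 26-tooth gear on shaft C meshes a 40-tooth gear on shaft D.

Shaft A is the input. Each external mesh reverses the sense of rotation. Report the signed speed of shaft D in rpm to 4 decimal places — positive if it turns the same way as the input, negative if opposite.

Stage 1 [20T→75T]: ω = 1680.0000×20/75 = 448.0000 rpm, dir flips to −; running = −448.0000
Stage 2 [75T→44T]: ω = 448.0000×75/44 = 763.6364 rpm, dir flips to +; running = +763.6364
Stage 3 [26T→40T]: ω = 763.6364×26/40 = 496.3636 rpm, dir flips to −; running = −496.3636

-496.3636 rpm (opposite to input, |ω| = 496.3636 rpm)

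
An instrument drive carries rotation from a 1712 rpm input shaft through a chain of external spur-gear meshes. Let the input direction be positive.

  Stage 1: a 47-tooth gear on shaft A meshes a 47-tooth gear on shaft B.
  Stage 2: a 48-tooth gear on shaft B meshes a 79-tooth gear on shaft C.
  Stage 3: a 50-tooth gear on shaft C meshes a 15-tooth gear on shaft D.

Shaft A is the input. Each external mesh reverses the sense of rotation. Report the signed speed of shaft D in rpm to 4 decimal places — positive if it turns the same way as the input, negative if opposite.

Stage 1 [47T→47T]: ω = 1712.0000×47/47 = 1712.0000 rpm, dir flips to −; running = −1712.0000
Stage 2 [48T→79T]: ω = 1712.0000×48/79 = 1040.2025 rpm, dir flips to +; running = +1040.2025
Stage 3 [50T→15T]: ω = 1040.2025×50/15 = 3467.3418 rpm, dir flips to −; running = −3467.3418

-3467.3418 rpm (opposite to input, |ω| = 3467.3418 rpm)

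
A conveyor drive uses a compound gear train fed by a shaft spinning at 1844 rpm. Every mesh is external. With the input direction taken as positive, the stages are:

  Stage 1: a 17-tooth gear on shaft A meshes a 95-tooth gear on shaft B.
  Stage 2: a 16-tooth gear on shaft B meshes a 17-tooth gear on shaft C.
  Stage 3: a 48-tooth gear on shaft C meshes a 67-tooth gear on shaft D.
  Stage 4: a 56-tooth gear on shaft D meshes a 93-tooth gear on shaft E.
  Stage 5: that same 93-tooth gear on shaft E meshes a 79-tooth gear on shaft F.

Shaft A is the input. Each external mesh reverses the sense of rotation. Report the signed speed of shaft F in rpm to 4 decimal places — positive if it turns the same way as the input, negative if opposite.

-157.7192 rpm (opposite to input, |ω| = 157.7192 rpm)

Stage 1 [17T→95T]: ω = 1844.0000×17/95 = 329.9789 rpm, dir flips to −; running = −329.9789
Stage 2 [16T→17T]: ω = 329.9789×16/17 = 310.5684 rpm, dir flips to +; running = +310.5684
Stage 3 [48T→67T]: ω = 310.5684×48/67 = 222.4968 rpm, dir flips to −; running = −222.4968
Stage 4 [56T→93T]: ω = 222.4968×56/93 = 133.9766 rpm, dir flips to +; running = +133.9766
Stage 5 [93T→79T]: ω = 133.9766×93/79 = 157.7192 rpm, dir flips to −; running = −157.7192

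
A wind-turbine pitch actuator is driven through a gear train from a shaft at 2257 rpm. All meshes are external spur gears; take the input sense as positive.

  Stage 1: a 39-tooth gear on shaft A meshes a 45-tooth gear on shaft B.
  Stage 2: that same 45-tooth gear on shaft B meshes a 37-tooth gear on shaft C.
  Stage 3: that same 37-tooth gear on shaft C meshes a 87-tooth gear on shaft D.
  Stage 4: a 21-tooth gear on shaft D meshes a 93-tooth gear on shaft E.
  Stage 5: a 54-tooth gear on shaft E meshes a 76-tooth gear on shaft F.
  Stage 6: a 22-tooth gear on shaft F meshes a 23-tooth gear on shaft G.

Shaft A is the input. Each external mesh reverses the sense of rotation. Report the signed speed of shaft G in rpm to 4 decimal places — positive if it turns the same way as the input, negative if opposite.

Stage 1 [39T→45T]: ω = 2257.0000×39/45 = 1956.0667 rpm, dir flips to −; running = −1956.0667
Stage 2 [45T→37T]: ω = 1956.0667×45/37 = 2379.0000 rpm, dir flips to +; running = +2379.0000
Stage 3 [37T→87T]: ω = 2379.0000×37/87 = 1011.7586 rpm, dir flips to −; running = −1011.7586
Stage 4 [21T→93T]: ω = 1011.7586×21/93 = 228.4616 rpm, dir flips to +; running = +228.4616
Stage 5 [54T→76T]: ω = 228.4616×54/76 = 162.3280 rpm, dir flips to −; running = −162.3280
Stage 6 [22T→23T]: ω = 162.3280×22/23 = 155.2703 rpm, dir flips to +; running = +155.2703

+155.2703 rpm (same as input, |ω| = 155.2703 rpm)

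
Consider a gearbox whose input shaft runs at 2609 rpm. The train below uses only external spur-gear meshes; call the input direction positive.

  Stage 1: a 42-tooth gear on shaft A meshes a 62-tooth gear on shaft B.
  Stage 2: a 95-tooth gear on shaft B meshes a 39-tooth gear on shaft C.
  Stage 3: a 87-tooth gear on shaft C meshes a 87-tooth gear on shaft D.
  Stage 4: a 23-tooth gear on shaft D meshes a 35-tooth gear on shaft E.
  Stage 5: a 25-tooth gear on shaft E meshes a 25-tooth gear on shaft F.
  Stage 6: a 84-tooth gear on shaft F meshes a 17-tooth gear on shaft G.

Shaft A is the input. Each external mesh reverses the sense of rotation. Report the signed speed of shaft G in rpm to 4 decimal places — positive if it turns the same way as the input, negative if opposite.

Stage 1 [42T→62T]: ω = 2609.0000×42/62 = 1767.3871 rpm, dir flips to −; running = −1767.3871
Stage 2 [95T→39T]: ω = 1767.3871×95/39 = 4305.1737 rpm, dir flips to +; running = +4305.1737
Stage 3 [87T→87T]: ω = 4305.1737×87/87 = 4305.1737 rpm, dir flips to −; running = −4305.1737
Stage 4 [23T→35T]: ω = 4305.1737×23/35 = 2829.1141 rpm, dir flips to +; running = +2829.1141
Stage 5 [25T→25T]: ω = 2829.1141×25/25 = 2829.1141 rpm, dir flips to −; running = −2829.1141
Stage 6 [84T→17T]: ω = 2829.1141×84/17 = 13979.1522 rpm, dir flips to +; running = +13979.1522

+13979.1522 rpm (same as input, |ω| = 13979.1522 rpm)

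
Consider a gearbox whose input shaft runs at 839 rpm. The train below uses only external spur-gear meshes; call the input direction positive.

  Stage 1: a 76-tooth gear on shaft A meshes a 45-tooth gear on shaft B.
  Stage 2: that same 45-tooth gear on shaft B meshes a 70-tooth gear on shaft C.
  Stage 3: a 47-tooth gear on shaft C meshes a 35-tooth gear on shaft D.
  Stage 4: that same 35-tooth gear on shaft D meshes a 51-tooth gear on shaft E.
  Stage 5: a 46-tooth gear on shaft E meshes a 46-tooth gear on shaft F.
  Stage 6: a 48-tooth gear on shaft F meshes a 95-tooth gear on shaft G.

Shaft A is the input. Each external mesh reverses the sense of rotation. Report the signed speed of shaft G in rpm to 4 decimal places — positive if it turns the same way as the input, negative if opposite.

+424.1533 rpm (same as input, |ω| = 424.1533 rpm)

Stage 1 [76T→45T]: ω = 839.0000×76/45 = 1416.9778 rpm, dir flips to −; running = −1416.9778
Stage 2 [45T→70T]: ω = 1416.9778×45/70 = 910.9143 rpm, dir flips to +; running = +910.9143
Stage 3 [47T→35T]: ω = 910.9143×47/35 = 1223.2278 rpm, dir flips to −; running = −1223.2278
Stage 4 [35T→51T]: ω = 1223.2278×35/51 = 839.4700 rpm, dir flips to +; running = +839.4700
Stage 5 [46T→46T]: ω = 839.4700×46/46 = 839.4700 rpm, dir flips to −; running = −839.4700
Stage 6 [48T→95T]: ω = 839.4700×48/95 = 424.1533 rpm, dir flips to +; running = +424.1533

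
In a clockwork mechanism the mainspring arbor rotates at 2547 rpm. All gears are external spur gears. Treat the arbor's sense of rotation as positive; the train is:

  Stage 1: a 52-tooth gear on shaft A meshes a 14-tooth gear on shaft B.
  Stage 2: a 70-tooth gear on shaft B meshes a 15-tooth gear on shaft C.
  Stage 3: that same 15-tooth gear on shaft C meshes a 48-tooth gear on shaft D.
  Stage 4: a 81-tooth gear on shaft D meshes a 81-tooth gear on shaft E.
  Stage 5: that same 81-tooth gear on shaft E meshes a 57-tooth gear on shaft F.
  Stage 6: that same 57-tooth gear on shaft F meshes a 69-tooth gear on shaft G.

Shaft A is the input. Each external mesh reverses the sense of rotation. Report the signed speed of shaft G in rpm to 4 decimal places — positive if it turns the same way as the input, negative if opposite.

+16195.5978 rpm (same as input, |ω| = 16195.5978 rpm)

Stage 1 [52T→14T]: ω = 2547.0000×52/14 = 9460.2857 rpm, dir flips to −; running = −9460.2857
Stage 2 [70T→15T]: ω = 9460.2857×70/15 = 44148.0000 rpm, dir flips to +; running = +44148.0000
Stage 3 [15T→48T]: ω = 44148.0000×15/48 = 13796.2500 rpm, dir flips to −; running = −13796.2500
Stage 4 [81T→81T]: ω = 13796.2500×81/81 = 13796.2500 rpm, dir flips to +; running = +13796.2500
Stage 5 [81T→57T]: ω = 13796.2500×81/57 = 19605.1974 rpm, dir flips to −; running = −19605.1974
Stage 6 [57T→69T]: ω = 19605.1974×57/69 = 16195.5978 rpm, dir flips to +; running = +16195.5978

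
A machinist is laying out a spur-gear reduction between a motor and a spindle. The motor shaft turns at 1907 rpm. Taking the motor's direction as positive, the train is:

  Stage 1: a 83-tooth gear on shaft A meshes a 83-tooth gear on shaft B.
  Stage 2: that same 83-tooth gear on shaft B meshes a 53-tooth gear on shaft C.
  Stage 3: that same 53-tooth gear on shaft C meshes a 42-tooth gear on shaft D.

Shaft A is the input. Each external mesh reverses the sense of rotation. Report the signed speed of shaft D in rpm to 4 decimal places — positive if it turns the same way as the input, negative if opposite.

-3768.5952 rpm (opposite to input, |ω| = 3768.5952 rpm)

Stage 1 [83T→83T]: ω = 1907.0000×83/83 = 1907.0000 rpm, dir flips to −; running = −1907.0000
Stage 2 [83T→53T]: ω = 1907.0000×83/53 = 2986.4340 rpm, dir flips to +; running = +2986.4340
Stage 3 [53T→42T]: ω = 2986.4340×53/42 = 3768.5952 rpm, dir flips to −; running = −3768.5952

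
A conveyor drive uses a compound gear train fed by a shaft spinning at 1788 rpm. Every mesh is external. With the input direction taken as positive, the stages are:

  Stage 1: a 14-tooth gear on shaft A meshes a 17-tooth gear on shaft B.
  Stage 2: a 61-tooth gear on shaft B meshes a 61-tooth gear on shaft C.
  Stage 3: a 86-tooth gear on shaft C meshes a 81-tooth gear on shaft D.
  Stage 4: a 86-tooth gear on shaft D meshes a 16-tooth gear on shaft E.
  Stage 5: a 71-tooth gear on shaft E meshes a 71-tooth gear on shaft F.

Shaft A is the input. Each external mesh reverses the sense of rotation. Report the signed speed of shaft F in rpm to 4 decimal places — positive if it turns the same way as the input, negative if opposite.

-8403.0806 rpm (opposite to input, |ω| = 8403.0806 rpm)

Stage 1 [14T→17T]: ω = 1788.0000×14/17 = 1472.4706 rpm, dir flips to −; running = −1472.4706
Stage 2 [61T→61T]: ω = 1472.4706×61/61 = 1472.4706 rpm, dir flips to +; running = +1472.4706
Stage 3 [86T→81T]: ω = 1472.4706×86/81 = 1563.3638 rpm, dir flips to −; running = −1563.3638
Stage 4 [86T→16T]: ω = 1563.3638×86/16 = 8403.0806 rpm, dir flips to +; running = +8403.0806
Stage 5 [71T→71T]: ω = 8403.0806×71/71 = 8403.0806 rpm, dir flips to −; running = −8403.0806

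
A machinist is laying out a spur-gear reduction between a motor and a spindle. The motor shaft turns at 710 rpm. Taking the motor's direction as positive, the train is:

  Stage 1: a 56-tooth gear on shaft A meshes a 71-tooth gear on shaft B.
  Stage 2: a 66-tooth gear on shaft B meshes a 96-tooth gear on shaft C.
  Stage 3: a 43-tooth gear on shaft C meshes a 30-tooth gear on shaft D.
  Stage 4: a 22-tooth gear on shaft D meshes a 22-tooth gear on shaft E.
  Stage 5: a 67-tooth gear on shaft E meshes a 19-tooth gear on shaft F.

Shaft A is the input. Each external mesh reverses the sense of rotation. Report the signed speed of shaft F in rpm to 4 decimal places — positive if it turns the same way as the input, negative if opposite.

Stage 1 [56T→71T]: ω = 710.0000×56/71 = 560.0000 rpm, dir flips to −; running = −560.0000
Stage 2 [66T→96T]: ω = 560.0000×66/96 = 385.0000 rpm, dir flips to +; running = +385.0000
Stage 3 [43T→30T]: ω = 385.0000×43/30 = 551.8333 rpm, dir flips to −; running = −551.8333
Stage 4 [22T→22T]: ω = 551.8333×22/22 = 551.8333 rpm, dir flips to +; running = +551.8333
Stage 5 [67T→19T]: ω = 551.8333×67/19 = 1945.9386 rpm, dir flips to −; running = −1945.9386

-1945.9386 rpm (opposite to input, |ω| = 1945.9386 rpm)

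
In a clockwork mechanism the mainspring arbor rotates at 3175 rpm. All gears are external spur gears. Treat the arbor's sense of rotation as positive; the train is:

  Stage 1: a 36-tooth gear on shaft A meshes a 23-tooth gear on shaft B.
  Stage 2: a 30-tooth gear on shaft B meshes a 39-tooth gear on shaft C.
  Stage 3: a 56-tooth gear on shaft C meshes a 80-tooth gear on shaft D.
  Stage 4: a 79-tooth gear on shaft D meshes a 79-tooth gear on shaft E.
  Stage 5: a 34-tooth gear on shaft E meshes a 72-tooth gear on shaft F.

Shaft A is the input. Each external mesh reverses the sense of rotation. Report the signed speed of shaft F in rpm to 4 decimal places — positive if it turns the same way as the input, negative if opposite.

Stage 1 [36T→23T]: ω = 3175.0000×36/23 = 4969.5652 rpm, dir flips to −; running = −4969.5652
Stage 2 [30T→39T]: ω = 4969.5652×30/39 = 3822.7425 rpm, dir flips to +; running = +3822.7425
Stage 3 [56T→80T]: ω = 3822.7425×56/80 = 2675.9197 rpm, dir flips to −; running = −2675.9197
Stage 4 [79T→79T]: ω = 2675.9197×79/79 = 2675.9197 rpm, dir flips to +; running = +2675.9197
Stage 5 [34T→72T]: ω = 2675.9197×34/72 = 1263.6288 rpm, dir flips to −; running = −1263.6288

-1263.6288 rpm (opposite to input, |ω| = 1263.6288 rpm)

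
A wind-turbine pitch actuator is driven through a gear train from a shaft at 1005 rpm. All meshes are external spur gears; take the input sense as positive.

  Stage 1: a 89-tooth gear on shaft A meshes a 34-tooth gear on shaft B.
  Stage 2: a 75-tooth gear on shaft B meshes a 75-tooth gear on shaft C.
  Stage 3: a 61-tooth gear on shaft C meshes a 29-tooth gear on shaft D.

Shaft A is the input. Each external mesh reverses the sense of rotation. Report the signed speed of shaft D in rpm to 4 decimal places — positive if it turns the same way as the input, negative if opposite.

Stage 1 [89T→34T]: ω = 1005.0000×89/34 = 2630.7353 rpm, dir flips to −; running = −2630.7353
Stage 2 [75T→75T]: ω = 2630.7353×75/75 = 2630.7353 rpm, dir flips to +; running = +2630.7353
Stage 3 [61T→29T]: ω = 2630.7353×61/29 = 5533.6156 rpm, dir flips to −; running = −5533.6156

-5533.6156 rpm (opposite to input, |ω| = 5533.6156 rpm)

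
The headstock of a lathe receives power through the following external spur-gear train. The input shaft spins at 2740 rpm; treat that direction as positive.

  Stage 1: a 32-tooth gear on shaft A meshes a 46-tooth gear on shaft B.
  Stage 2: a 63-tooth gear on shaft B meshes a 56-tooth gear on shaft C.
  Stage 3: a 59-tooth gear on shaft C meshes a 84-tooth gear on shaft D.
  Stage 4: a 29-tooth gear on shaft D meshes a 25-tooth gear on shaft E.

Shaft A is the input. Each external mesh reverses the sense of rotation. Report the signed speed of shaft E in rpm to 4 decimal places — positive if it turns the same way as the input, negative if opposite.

+1747.1329 rpm (same as input, |ω| = 1747.1329 rpm)

Stage 1 [32T→46T]: ω = 2740.0000×32/46 = 1906.0870 rpm, dir flips to −; running = −1906.0870
Stage 2 [63T→56T]: ω = 1906.0870×63/56 = 2144.3478 rpm, dir flips to +; running = +2144.3478
Stage 3 [59T→84T]: ω = 2144.3478×59/84 = 1506.1491 rpm, dir flips to −; running = −1506.1491
Stage 4 [29T→25T]: ω = 1506.1491×29/25 = 1747.1329 rpm, dir flips to +; running = +1747.1329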